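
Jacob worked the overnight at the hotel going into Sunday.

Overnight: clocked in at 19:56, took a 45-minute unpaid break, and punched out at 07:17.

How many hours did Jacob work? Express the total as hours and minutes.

10 h 36 min

Overnight: 19:56 → midnight = 4 h 4 min; midnight → 07:17 = 7 h 17 min; span 11 h 21 min; less 45 min break → 10 h 36 min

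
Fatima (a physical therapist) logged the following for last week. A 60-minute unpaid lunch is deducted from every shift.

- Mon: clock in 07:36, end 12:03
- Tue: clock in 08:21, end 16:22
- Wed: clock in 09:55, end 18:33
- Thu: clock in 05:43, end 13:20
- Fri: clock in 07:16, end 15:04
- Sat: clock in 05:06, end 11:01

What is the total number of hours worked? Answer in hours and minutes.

36 h 26 min

Mon: 07:36–12:03 = 4 h 27 min; less 60 min break → 3 h 27 min
Tue: 08:21–16:22 = 8 h 1 min; less 60 min break → 7 h 1 min
Wed: 09:55–18:33 = 8 h 38 min; less 60 min break → 7 h 38 min
Thu: 05:43–13:20 = 7 h 37 min; less 60 min break → 6 h 37 min
Fri: 07:16–15:04 = 7 h 48 min; less 60 min break → 6 h 48 min
Sat: 05:06–11:01 = 5 h 55 min; less 60 min break → 4 h 55 min
Total: 3 h 27 min + 7 h 1 min + 7 h 38 min + 6 h 37 min + 6 h 48 min + 4 h 55 min = 36 h 26 min.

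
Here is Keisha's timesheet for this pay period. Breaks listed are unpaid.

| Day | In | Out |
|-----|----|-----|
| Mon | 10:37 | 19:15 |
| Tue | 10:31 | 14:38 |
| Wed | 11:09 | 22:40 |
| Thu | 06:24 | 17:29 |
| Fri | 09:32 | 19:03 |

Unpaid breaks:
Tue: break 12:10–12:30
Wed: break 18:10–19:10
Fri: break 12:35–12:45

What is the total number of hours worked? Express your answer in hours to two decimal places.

Mon: 10:37–19:15 = 8 h 38 min
Tue: 10:31–14:38 = 4 h 7 min; less 20 min break → 3 h 47 min
Wed: 11:09–22:40 = 11 h 31 min; less 60 min break → 10 h 31 min
Thu: 06:24–17:29 = 11 h 5 min
Fri: 09:32–19:03 = 9 h 31 min; less 10 min break → 9 h 21 min
Total: 8 h 38 min + 3 h 47 min + 10 h 31 min + 11 h 5 min + 9 h 21 min = 43 h 22 min.

43.37 hours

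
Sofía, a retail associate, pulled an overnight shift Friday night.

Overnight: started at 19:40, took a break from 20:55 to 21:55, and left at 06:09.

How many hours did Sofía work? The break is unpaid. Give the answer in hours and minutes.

Overnight: 19:40 → midnight = 4 h 20 min; midnight → 06:09 = 6 h 9 min; span 10 h 29 min; less 60 min break → 9 h 29 min

9 h 29 min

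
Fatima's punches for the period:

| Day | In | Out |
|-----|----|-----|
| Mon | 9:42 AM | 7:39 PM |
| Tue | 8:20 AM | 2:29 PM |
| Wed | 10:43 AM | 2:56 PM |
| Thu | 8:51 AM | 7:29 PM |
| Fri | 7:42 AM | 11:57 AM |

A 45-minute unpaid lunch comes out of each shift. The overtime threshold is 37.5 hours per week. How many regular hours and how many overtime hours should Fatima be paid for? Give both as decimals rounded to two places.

Regular 31.45 hours, overtime 0.00 hours

Mon: 9:42 AM–7:39 PM = 9 h 57 min; less 45 min break → 9 h 12 min
Tue: 8:20 AM–2:29 PM = 6 h 9 min; less 45 min break → 5 h 24 min
Wed: 10:43 AM–2:56 PM = 4 h 13 min; less 45 min break → 3 h 28 min
Thu: 8:51 AM–7:29 PM = 10 h 38 min; less 45 min break → 9 h 53 min
Fri: 7:42 AM–11:57 AM = 4 h 15 min; less 45 min break → 3 h 30 min
Total worked: 31 h 27 min = 31.45 h.
Threshold 37.5 h → overtime 0 h 0 min, regular 31 h 27 min.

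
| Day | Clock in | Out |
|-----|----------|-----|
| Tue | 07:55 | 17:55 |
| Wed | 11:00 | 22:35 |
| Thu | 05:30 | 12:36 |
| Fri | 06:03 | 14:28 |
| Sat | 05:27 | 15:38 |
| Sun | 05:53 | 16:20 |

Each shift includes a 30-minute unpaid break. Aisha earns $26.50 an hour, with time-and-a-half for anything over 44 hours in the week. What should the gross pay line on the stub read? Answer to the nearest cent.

Tue: 07:55–17:55 = 10 h 0 min; less 30 min break → 9 h 30 min
Wed: 11:00–22:35 = 11 h 35 min; less 30 min break → 11 h 5 min
Thu: 05:30–12:36 = 7 h 6 min; less 30 min break → 6 h 36 min
Fri: 06:03–14:28 = 8 h 25 min; less 30 min break → 7 h 55 min
Sat: 05:27–15:38 = 10 h 11 min; less 30 min break → 9 h 41 min
Sun: 05:53–16:20 = 10 h 27 min; less 30 min break → 9 h 57 min
Total worked: 54 h 44 min = 3284 min.
Regular 44 h 0 min = 2640 min at $26.50/h; overtime 10 h 44 min = 644 min at $39.75/h.
Pay = (2640 × $26.50 + 644 × $39.75) ÷ 60 = $1592.65.

$1592.65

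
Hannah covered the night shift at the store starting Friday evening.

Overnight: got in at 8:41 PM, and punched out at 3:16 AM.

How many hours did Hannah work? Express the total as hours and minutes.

6 h 35 min

Overnight: 8:41 PM → midnight = 3 h 19 min; midnight → 3:16 AM = 3 h 16 min; span 6 h 35 min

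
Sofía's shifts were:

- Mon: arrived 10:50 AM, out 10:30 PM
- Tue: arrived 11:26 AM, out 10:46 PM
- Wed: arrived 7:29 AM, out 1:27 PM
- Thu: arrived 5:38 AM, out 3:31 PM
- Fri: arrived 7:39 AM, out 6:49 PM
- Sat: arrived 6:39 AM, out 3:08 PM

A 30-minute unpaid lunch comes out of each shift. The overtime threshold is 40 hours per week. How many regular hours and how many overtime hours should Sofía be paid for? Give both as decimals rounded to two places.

Regular 40.00 hours, overtime 15.50 hours

Mon: 10:50 AM–10:30 PM = 11 h 40 min; less 30 min break → 11 h 10 min
Tue: 11:26 AM–10:46 PM = 11 h 20 min; less 30 min break → 10 h 50 min
Wed: 7:29 AM–1:27 PM = 5 h 58 min; less 30 min break → 5 h 28 min
Thu: 5:38 AM–3:31 PM = 9 h 53 min; less 30 min break → 9 h 23 min
Fri: 7:39 AM–6:49 PM = 11 h 10 min; less 30 min break → 10 h 40 min
Sat: 6:39 AM–3:08 PM = 8 h 29 min; less 30 min break → 7 h 59 min
Total worked: 55 h 30 min = 55.50 h.
Threshold 40 h → overtime 15 h 30 min, regular 40 h 0 min.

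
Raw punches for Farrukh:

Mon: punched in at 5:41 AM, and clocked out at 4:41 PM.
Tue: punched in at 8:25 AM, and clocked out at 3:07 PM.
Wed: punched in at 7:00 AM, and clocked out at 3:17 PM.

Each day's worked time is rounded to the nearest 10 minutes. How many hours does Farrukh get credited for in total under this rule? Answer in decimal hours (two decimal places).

Mon: 5:41 AM–4:41 PM = 11 h 0 min → rounds to 11 h 0 min
Tue: 8:25 AM–3:07 PM = 6 h 42 min → rounds to 6 h 40 min
Wed: 7:00 AM–3:17 PM = 8 h 17 min → rounds to 8 h 20 min
Total credited: 26 h 0 min.

26.00 hours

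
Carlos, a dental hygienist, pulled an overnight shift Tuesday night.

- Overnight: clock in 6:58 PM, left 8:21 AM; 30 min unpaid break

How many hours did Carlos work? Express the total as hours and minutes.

Overnight: 6:58 PM → midnight = 5 h 2 min; midnight → 8:21 AM = 8 h 21 min; span 13 h 23 min; less 30 min break → 12 h 53 min

12 h 53 min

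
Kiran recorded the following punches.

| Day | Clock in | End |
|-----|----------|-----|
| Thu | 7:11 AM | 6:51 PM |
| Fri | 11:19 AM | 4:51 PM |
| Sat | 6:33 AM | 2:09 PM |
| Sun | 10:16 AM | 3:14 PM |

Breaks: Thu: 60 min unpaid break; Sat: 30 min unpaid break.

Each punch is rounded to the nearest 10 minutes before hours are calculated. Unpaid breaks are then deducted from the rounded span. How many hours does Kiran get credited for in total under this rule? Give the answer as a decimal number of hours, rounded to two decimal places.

28.17 hours

Thu: in 7:11 AM→7:10 AM, out 6:51 PM→6:50 PM; 11 h 40 min − 60 min = 10 h 40 min
Fri: in 11:19 AM→11:20 AM, out 4:51 PM→4:50 PM; 5 h 30 min
Sat: in 6:33 AM→6:30 AM, out 2:09 PM→2:10 PM; 7 h 40 min − 30 min = 7 h 10 min
Sun: in 10:16 AM→10:20 AM, out 3:14 PM→3:10 PM; 4 h 50 min
Total credited: 28 h 10 min.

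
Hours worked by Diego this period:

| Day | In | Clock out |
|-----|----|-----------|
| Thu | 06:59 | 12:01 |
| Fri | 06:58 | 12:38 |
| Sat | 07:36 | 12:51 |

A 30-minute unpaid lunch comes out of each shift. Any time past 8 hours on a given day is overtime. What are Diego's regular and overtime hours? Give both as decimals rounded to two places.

Thu: 06:59–12:01 = 5 h 2 min; less 30 min break → 4 h 32 min
Fri: 06:58–12:38 = 5 h 40 min; less 30 min break → 5 h 10 min
Sat: 07:36–12:51 = 5 h 15 min; less 30 min break → 4 h 45 min
Thu reg 4 h 32 min / OT 0 h 0 min; Fri reg 5 h 10 min / OT 0 h 0 min; Sat reg 4 h 45 min / OT 0 h 0 min.
Totals: regular 14 h 27 min, overtime 0 h 0 min.

Regular 14.45 hours, overtime 0.00 hours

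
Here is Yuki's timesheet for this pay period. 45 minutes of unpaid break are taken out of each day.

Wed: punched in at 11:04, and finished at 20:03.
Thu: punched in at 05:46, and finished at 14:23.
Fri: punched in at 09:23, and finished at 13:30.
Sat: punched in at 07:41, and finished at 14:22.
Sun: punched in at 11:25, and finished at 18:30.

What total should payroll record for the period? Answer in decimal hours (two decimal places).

31.73 hours

Wed: 11:04–20:03 = 8 h 59 min; less 45 min break → 8 h 14 min
Thu: 05:46–14:23 = 8 h 37 min; less 45 min break → 7 h 52 min
Fri: 09:23–13:30 = 4 h 7 min; less 45 min break → 3 h 22 min
Sat: 07:41–14:22 = 6 h 41 min; less 45 min break → 5 h 56 min
Sun: 11:25–18:30 = 7 h 5 min; less 45 min break → 6 h 20 min
Total: 8 h 14 min + 7 h 52 min + 3 h 22 min + 5 h 56 min + 6 h 20 min = 31 h 44 min.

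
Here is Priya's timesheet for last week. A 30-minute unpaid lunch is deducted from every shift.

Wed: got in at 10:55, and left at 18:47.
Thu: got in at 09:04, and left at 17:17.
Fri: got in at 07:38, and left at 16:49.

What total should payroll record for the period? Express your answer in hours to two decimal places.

Wed: 10:55–18:47 = 7 h 52 min; less 30 min break → 7 h 22 min
Thu: 09:04–17:17 = 8 h 13 min; less 30 min break → 7 h 43 min
Fri: 07:38–16:49 = 9 h 11 min; less 30 min break → 8 h 41 min
Total: 7 h 22 min + 7 h 43 min + 8 h 41 min = 23 h 46 min.

23.77 hours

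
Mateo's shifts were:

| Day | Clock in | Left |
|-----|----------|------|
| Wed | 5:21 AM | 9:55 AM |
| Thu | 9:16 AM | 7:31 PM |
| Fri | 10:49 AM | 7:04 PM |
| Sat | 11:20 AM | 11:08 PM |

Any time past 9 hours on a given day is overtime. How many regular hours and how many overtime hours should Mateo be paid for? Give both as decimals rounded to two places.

Regular 30.82 hours, overtime 4.05 hours

Wed: 5:21 AM–9:55 AM = 4 h 34 min
Thu: 9:16 AM–7:31 PM = 10 h 15 min
Fri: 10:49 AM–7:04 PM = 8 h 15 min
Sat: 11:20 AM–11:08 PM = 11 h 48 min
Wed reg 4 h 34 min / OT 0 h 0 min; Thu reg 9 h 0 min / OT 1 h 15 min; Fri reg 8 h 15 min / OT 0 h 0 min; Sat reg 9 h 0 min / OT 2 h 48 min.
Totals: regular 30 h 49 min, overtime 4 h 3 min.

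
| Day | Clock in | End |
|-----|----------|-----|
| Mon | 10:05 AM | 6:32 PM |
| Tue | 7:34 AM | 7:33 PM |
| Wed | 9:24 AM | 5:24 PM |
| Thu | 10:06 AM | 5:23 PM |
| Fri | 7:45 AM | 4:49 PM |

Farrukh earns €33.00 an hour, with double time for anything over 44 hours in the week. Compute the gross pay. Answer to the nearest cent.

Mon: 10:05 AM–6:32 PM = 8 h 27 min
Tue: 7:34 AM–7:33 PM = 11 h 59 min
Wed: 9:24 AM–5:24 PM = 8 h 0 min
Thu: 10:06 AM–5:23 PM = 7 h 17 min
Fri: 7:45 AM–4:49 PM = 9 h 4 min
Total worked: 44 h 47 min = 2687 min.
Regular 44 h 0 min = 2640 min at €33.00/h; overtime 0 h 47 min = 47 min at €66.00/h.
Pay = (2640 × €33.00 + 47 × €66.00) ÷ 60 = €1503.70.

€1503.70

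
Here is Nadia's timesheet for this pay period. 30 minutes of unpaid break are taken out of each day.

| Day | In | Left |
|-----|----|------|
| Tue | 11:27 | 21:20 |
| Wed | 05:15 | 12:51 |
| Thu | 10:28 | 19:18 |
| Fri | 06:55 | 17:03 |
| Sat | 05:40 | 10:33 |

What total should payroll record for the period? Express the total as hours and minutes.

38 h 50 min

Tue: 11:27–21:20 = 9 h 53 min; less 30 min break → 9 h 23 min
Wed: 05:15–12:51 = 7 h 36 min; less 30 min break → 7 h 6 min
Thu: 10:28–19:18 = 8 h 50 min; less 30 min break → 8 h 20 min
Fri: 06:55–17:03 = 10 h 8 min; less 30 min break → 9 h 38 min
Sat: 05:40–10:33 = 4 h 53 min; less 30 min break → 4 h 23 min
Total: 9 h 23 min + 7 h 6 min + 8 h 20 min + 9 h 38 min + 4 h 23 min = 38 h 50 min.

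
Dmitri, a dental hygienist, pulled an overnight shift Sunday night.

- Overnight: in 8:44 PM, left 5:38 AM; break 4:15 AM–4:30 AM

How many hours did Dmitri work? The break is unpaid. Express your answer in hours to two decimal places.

8.65 hours

Overnight: 8:44 PM → midnight = 3 h 16 min; midnight → 5:38 AM = 5 h 38 min; span 8 h 54 min; less 15 min break → 8 h 39 min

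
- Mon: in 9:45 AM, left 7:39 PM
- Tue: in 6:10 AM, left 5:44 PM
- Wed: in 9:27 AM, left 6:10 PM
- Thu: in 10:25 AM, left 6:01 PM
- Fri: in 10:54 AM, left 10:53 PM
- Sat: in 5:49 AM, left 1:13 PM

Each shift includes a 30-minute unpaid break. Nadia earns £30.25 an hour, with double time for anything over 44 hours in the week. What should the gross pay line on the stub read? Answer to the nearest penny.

Mon: 9:45 AM–7:39 PM = 9 h 54 min; less 30 min break → 9 h 24 min
Tue: 6:10 AM–5:44 PM = 11 h 34 min; less 30 min break → 11 h 4 min
Wed: 9:27 AM–6:10 PM = 8 h 43 min; less 30 min break → 8 h 13 min
Thu: 10:25 AM–6:01 PM = 7 h 36 min; less 30 min break → 7 h 6 min
Fri: 10:54 AM–10:53 PM = 11 h 59 min; less 30 min break → 11 h 29 min
Sat: 5:49 AM–1:13 PM = 7 h 24 min; less 30 min break → 6 h 54 min
Total worked: 54 h 10 min = 3250 min.
Regular 44 h 0 min = 2640 min at £30.25/h; overtime 10 h 10 min = 610 min at £60.50/h.
Pay = (2640 × £30.25 + 610 × £60.50) ÷ 60 = £1946.08.

£1946.08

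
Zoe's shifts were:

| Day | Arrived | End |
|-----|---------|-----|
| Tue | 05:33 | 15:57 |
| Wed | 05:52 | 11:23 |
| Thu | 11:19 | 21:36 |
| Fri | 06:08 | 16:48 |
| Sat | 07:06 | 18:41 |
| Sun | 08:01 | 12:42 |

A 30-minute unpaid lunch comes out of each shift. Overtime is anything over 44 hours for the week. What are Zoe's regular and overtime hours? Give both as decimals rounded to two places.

Regular 44.00 hours, overtime 6.13 hours

Tue: 05:33–15:57 = 10 h 24 min; less 30 min break → 9 h 54 min
Wed: 05:52–11:23 = 5 h 31 min; less 30 min break → 5 h 1 min
Thu: 11:19–21:36 = 10 h 17 min; less 30 min break → 9 h 47 min
Fri: 06:08–16:48 = 10 h 40 min; less 30 min break → 10 h 10 min
Sat: 07:06–18:41 = 11 h 35 min; less 30 min break → 11 h 5 min
Sun: 08:01–12:42 = 4 h 41 min; less 30 min break → 4 h 11 min
Total worked: 50 h 8 min = 50.13 h.
Threshold 44 h → overtime 6 h 8 min, regular 44 h 0 min.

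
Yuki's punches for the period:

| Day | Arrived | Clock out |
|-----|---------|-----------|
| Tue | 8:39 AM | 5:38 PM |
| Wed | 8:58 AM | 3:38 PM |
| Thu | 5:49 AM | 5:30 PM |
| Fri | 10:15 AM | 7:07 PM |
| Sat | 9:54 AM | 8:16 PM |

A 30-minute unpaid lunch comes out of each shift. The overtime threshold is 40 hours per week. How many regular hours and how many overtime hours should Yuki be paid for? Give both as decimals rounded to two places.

Regular 40.00 hours, overtime 4.07 hours

Tue: 8:39 AM–5:38 PM = 8 h 59 min; less 30 min break → 8 h 29 min
Wed: 8:58 AM–3:38 PM = 6 h 40 min; less 30 min break → 6 h 10 min
Thu: 5:49 AM–5:30 PM = 11 h 41 min; less 30 min break → 11 h 11 min
Fri: 10:15 AM–7:07 PM = 8 h 52 min; less 30 min break → 8 h 22 min
Sat: 9:54 AM–8:16 PM = 10 h 22 min; less 30 min break → 9 h 52 min
Total worked: 44 h 4 min = 44.07 h.
Threshold 40 h → overtime 4 h 4 min, regular 40 h 0 min.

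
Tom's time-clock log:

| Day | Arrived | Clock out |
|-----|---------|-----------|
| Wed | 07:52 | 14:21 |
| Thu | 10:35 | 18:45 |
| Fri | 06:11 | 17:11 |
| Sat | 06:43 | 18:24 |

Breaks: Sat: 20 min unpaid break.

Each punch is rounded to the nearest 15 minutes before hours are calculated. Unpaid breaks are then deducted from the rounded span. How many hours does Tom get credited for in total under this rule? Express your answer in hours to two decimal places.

Wed: in 07:52→07:45, out 14:21→14:15; 6 h 30 min
Thu: in 10:35→10:30, out 18:45→18:45; 8 h 15 min
Fri: in 06:11→06:15, out 17:11→17:15; 11 h 0 min
Sat: in 06:43→06:45, out 18:24→18:30; 11 h 45 min − 20 min = 11 h 25 min
Total credited: 37 h 10 min.

37.17 hours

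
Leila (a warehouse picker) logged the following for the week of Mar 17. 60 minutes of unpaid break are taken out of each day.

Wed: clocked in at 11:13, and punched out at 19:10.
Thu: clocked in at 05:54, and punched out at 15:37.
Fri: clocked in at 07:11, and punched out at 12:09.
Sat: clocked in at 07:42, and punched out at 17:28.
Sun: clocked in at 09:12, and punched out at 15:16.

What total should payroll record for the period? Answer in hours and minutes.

33 h 28 min

Wed: 11:13–19:10 = 7 h 57 min; less 60 min break → 6 h 57 min
Thu: 05:54–15:37 = 9 h 43 min; less 60 min break → 8 h 43 min
Fri: 07:11–12:09 = 4 h 58 min; less 60 min break → 3 h 58 min
Sat: 07:42–17:28 = 9 h 46 min; less 60 min break → 8 h 46 min
Sun: 09:12–15:16 = 6 h 4 min; less 60 min break → 5 h 4 min
Total: 6 h 57 min + 8 h 43 min + 3 h 58 min + 8 h 46 min + 5 h 4 min = 33 h 28 min.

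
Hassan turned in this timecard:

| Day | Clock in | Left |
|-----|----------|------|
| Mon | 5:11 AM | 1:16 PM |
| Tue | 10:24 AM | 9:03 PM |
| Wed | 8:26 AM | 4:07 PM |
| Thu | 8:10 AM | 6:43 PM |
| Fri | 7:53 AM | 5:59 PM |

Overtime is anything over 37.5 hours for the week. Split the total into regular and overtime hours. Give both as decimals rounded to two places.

Regular 37.50 hours, overtime 9.57 hours

Mon: 5:11 AM–1:16 PM = 8 h 5 min
Tue: 10:24 AM–9:03 PM = 10 h 39 min
Wed: 8:26 AM–4:07 PM = 7 h 41 min
Thu: 8:10 AM–6:43 PM = 10 h 33 min
Fri: 7:53 AM–5:59 PM = 10 h 6 min
Total worked: 47 h 4 min = 47.07 h.
Threshold 37.5 h → overtime 9 h 34 min, regular 37 h 30 min.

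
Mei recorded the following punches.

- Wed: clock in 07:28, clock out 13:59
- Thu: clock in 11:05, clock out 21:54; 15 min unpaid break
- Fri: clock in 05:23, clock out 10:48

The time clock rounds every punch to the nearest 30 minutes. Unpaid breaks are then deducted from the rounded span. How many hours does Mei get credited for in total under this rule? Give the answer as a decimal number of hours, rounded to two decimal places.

22.75 hours

Wed: in 07:28→07:30, out 13:59→14:00; 6 h 30 min
Thu: in 11:05→11:00, out 21:54→22:00; 11 h 0 min − 15 min = 10 h 45 min
Fri: in 05:23→05:30, out 10:48→11:00; 5 h 30 min
Total credited: 22 h 45 min.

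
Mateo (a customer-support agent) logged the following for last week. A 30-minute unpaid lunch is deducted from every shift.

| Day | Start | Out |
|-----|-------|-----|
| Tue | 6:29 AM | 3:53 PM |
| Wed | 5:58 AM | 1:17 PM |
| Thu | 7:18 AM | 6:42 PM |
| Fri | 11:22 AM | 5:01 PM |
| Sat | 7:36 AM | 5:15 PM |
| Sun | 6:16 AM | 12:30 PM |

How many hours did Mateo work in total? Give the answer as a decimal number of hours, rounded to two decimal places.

46.65 hours

Tue: 6:29 AM–3:53 PM = 9 h 24 min; less 30 min break → 8 h 54 min
Wed: 5:58 AM–1:17 PM = 7 h 19 min; less 30 min break → 6 h 49 min
Thu: 7:18 AM–6:42 PM = 11 h 24 min; less 30 min break → 10 h 54 min
Fri: 11:22 AM–5:01 PM = 5 h 39 min; less 30 min break → 5 h 9 min
Sat: 7:36 AM–5:15 PM = 9 h 39 min; less 30 min break → 9 h 9 min
Sun: 6:16 AM–12:30 PM = 6 h 14 min; less 30 min break → 5 h 44 min
Total: 8 h 54 min + 6 h 49 min + 10 h 54 min + 5 h 9 min + 9 h 9 min + 5 h 44 min = 46 h 39 min.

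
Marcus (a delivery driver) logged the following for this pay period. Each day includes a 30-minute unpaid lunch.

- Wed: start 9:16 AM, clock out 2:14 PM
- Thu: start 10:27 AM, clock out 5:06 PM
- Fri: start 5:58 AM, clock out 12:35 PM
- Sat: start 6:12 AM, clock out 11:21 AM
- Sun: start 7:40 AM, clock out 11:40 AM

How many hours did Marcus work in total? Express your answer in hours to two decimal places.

24.88 hours

Wed: 9:16 AM–2:14 PM = 4 h 58 min; less 30 min break → 4 h 28 min
Thu: 10:27 AM–5:06 PM = 6 h 39 min; less 30 min break → 6 h 9 min
Fri: 5:58 AM–12:35 PM = 6 h 37 min; less 30 min break → 6 h 7 min
Sat: 6:12 AM–11:21 AM = 5 h 9 min; less 30 min break → 4 h 39 min
Sun: 7:40 AM–11:40 AM = 4 h 0 min; less 30 min break → 3 h 30 min
Total: 4 h 28 min + 6 h 9 min + 6 h 7 min + 4 h 39 min + 3 h 30 min = 24 h 53 min.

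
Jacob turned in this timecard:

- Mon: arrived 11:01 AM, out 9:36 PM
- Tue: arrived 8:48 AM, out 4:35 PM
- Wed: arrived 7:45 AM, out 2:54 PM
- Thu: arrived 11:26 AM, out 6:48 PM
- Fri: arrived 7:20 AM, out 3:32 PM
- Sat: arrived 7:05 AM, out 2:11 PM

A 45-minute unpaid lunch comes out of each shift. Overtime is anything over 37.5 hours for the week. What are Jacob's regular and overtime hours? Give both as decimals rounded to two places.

Mon: 11:01 AM–9:36 PM = 10 h 35 min; less 45 min break → 9 h 50 min
Tue: 8:48 AM–4:35 PM = 7 h 47 min; less 45 min break → 7 h 2 min
Wed: 7:45 AM–2:54 PM = 7 h 9 min; less 45 min break → 6 h 24 min
Thu: 11:26 AM–6:48 PM = 7 h 22 min; less 45 min break → 6 h 37 min
Fri: 7:20 AM–3:32 PM = 8 h 12 min; less 45 min break → 7 h 27 min
Sat: 7:05 AM–2:11 PM = 7 h 6 min; less 45 min break → 6 h 21 min
Total worked: 43 h 41 min = 43.68 h.
Threshold 37.5 h → overtime 6 h 11 min, regular 37 h 30 min.

Regular 37.50 hours, overtime 6.18 hours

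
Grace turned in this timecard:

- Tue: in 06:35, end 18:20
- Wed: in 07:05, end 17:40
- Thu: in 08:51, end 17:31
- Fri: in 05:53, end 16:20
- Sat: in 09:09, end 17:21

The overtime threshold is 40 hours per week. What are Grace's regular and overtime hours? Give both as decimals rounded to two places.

Regular 40.00 hours, overtime 9.65 hours

Tue: 06:35–18:20 = 11 h 45 min
Wed: 07:05–17:40 = 10 h 35 min
Thu: 08:51–17:31 = 8 h 40 min
Fri: 05:53–16:20 = 10 h 27 min
Sat: 09:09–17:21 = 8 h 12 min
Total worked: 49 h 39 min = 49.65 h.
Threshold 40 h → overtime 9 h 39 min, regular 40 h 0 min.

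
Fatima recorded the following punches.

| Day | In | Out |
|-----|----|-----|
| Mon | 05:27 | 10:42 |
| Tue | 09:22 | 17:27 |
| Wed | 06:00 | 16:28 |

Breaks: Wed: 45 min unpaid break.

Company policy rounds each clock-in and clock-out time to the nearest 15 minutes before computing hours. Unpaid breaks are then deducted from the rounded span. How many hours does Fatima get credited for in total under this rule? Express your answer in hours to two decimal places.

Mon: in 05:27→05:30, out 10:42→10:45; 5 h 15 min
Tue: in 09:22→09:15, out 17:27→17:30; 8 h 15 min
Wed: in 06:00→06:00, out 16:28→16:30; 10 h 30 min − 45 min = 9 h 45 min
Total credited: 23 h 15 min.

23.25 hours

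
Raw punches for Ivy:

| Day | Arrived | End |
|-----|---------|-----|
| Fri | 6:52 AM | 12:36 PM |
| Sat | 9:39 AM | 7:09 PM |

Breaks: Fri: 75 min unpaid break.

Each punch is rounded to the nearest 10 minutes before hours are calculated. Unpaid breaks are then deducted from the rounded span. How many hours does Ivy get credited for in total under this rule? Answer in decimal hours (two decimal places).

14.08 hours

Fri: in 6:52 AM→6:50 AM, out 12:36 PM→12:40 PM; 5 h 50 min − 75 min = 4 h 35 min
Sat: in 9:39 AM→9:40 AM, out 7:09 PM→7:10 PM; 9 h 30 min
Total credited: 14 h 5 min.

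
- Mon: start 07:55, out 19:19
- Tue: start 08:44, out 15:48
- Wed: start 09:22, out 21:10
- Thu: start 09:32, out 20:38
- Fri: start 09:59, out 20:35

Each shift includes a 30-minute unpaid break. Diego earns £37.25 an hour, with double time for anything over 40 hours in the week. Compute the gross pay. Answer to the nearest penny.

Mon: 07:55–19:19 = 11 h 24 min; less 30 min break → 10 h 54 min
Tue: 08:44–15:48 = 7 h 4 min; less 30 min break → 6 h 34 min
Wed: 09:22–21:10 = 11 h 48 min; less 30 min break → 11 h 18 min
Thu: 09:32–20:38 = 11 h 6 min; less 30 min break → 10 h 36 min
Fri: 09:59–20:35 = 10 h 36 min; less 30 min break → 10 h 6 min
Total worked: 49 h 28 min = 2968 min.
Regular 40 h 0 min = 2400 min at £37.25/h; overtime 9 h 28 min = 568 min at £74.50/h.
Pay = (2400 × £37.25 + 568 × £74.50) ÷ 60 = £2195.27.

£2195.27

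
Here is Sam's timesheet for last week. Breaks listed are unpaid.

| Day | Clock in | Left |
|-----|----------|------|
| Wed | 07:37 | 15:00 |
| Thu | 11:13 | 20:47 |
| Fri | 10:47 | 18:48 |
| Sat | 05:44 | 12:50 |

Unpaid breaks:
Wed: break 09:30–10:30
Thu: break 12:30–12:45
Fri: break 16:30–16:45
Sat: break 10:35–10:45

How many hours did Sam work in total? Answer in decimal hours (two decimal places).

Wed: 07:37–15:00 = 7 h 23 min; less 60 min break → 6 h 23 min
Thu: 11:13–20:47 = 9 h 34 min; less 15 min break → 9 h 19 min
Fri: 10:47–18:48 = 8 h 1 min; less 15 min break → 7 h 46 min
Sat: 05:44–12:50 = 7 h 6 min; less 10 min break → 6 h 56 min
Total: 6 h 23 min + 9 h 19 min + 7 h 46 min + 6 h 56 min = 30 h 24 min.

30.40 hours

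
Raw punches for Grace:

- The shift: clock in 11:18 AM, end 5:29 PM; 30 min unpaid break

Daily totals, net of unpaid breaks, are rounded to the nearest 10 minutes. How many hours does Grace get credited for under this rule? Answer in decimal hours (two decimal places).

The shift: 11:18 AM–5:29 PM = 6 h 11 min − 30 min = 5 h 41 min → rounds to 5 h 40 min

5.67 hours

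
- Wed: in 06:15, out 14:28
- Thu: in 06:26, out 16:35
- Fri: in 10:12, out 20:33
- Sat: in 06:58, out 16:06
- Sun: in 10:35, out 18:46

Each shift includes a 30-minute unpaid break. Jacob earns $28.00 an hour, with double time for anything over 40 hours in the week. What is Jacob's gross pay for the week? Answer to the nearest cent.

Wed: 06:15–14:28 = 8 h 13 min; less 30 min break → 7 h 43 min
Thu: 06:26–16:35 = 10 h 9 min; less 30 min break → 9 h 39 min
Fri: 10:12–20:33 = 10 h 21 min; less 30 min break → 9 h 51 min
Sat: 06:58–16:06 = 9 h 8 min; less 30 min break → 8 h 38 min
Sun: 10:35–18:46 = 8 h 11 min; less 30 min break → 7 h 41 min
Total worked: 43 h 32 min = 2612 min.
Regular 40 h 0 min = 2400 min at $28.00/h; overtime 3 h 32 min = 212 min at $56.00/h.
Pay = (2400 × $28.00 + 212 × $56.00) ÷ 60 = $1317.87.

$1317.87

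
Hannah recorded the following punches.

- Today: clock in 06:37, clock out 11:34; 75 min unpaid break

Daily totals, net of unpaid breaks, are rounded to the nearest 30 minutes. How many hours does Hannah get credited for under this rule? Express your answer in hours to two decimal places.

Today: 06:37–11:34 = 4 h 57 min − 75 min = 3 h 42 min → rounds to 3 h 30 min

3.50 hours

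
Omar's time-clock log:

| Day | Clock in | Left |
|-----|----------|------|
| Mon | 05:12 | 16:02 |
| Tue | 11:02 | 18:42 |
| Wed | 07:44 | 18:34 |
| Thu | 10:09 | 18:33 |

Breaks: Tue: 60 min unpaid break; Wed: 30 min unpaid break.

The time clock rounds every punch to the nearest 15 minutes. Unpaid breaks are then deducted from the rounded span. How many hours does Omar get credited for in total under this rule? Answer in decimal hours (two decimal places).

36.00 hours

Mon: in 05:12→05:15, out 16:02→16:00; 10 h 45 min
Tue: in 11:02→11:00, out 18:42→18:45; 7 h 45 min − 60 min = 6 h 45 min
Wed: in 07:44→07:45, out 18:34→18:30; 10 h 45 min − 30 min = 10 h 15 min
Thu: in 10:09→10:15, out 18:33→18:30; 8 h 15 min
Total credited: 36 h 0 min.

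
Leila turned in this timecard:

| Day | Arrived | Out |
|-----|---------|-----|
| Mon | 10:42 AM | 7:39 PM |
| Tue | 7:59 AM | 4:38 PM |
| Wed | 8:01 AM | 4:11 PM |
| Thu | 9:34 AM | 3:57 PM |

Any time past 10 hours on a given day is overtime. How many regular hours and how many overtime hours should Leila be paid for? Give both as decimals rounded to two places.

Mon: 10:42 AM–7:39 PM = 8 h 57 min
Tue: 7:59 AM–4:38 PM = 8 h 39 min
Wed: 8:01 AM–4:11 PM = 8 h 10 min
Thu: 9:34 AM–3:57 PM = 6 h 23 min
Mon reg 8 h 57 min / OT 0 h 0 min; Tue reg 8 h 39 min / OT 0 h 0 min; Wed reg 8 h 10 min / OT 0 h 0 min; Thu reg 6 h 23 min / OT 0 h 0 min.
Totals: regular 32 h 9 min, overtime 0 h 0 min.

Regular 32.15 hours, overtime 0.00 hours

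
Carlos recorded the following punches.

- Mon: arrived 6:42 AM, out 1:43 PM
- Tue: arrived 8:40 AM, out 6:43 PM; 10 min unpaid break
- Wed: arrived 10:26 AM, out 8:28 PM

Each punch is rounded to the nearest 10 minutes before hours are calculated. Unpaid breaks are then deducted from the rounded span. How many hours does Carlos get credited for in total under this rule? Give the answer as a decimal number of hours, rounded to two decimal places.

Mon: in 6:42 AM→6:40 AM, out 1:43 PM→1:40 PM; 7 h 0 min
Tue: in 8:40 AM→8:40 AM, out 6:43 PM→6:40 PM; 10 h 0 min − 10 min = 9 h 50 min
Wed: in 10:26 AM→10:30 AM, out 8:28 PM→8:30 PM; 10 h 0 min
Total credited: 26 h 50 min.

26.83 hours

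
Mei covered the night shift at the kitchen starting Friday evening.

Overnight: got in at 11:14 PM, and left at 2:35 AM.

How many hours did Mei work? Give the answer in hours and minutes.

3 h 21 min

Overnight: 11:14 PM → midnight = 0 h 46 min; midnight → 2:35 AM = 2 h 35 min; span 3 h 21 min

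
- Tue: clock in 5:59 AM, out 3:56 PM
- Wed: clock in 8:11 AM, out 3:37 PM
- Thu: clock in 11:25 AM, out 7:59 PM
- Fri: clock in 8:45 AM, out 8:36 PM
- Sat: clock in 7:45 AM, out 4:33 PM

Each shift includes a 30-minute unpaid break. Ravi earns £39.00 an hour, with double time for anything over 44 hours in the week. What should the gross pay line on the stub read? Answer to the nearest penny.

Tue: 5:59 AM–3:56 PM = 9 h 57 min; less 30 min break → 9 h 27 min
Wed: 8:11 AM–3:37 PM = 7 h 26 min; less 30 min break → 6 h 56 min
Thu: 11:25 AM–7:59 PM = 8 h 34 min; less 30 min break → 8 h 4 min
Fri: 8:45 AM–8:36 PM = 11 h 51 min; less 30 min break → 11 h 21 min
Sat: 7:45 AM–4:33 PM = 8 h 48 min; less 30 min break → 8 h 18 min
Total worked: 44 h 6 min = 2646 min.
Regular 44 h 0 min = 2640 min at £39.00/h; overtime 0 h 6 min = 6 min at £78.00/h.
Pay = (2640 × £39.00 + 6 × £78.00) ÷ 60 = £1723.80.

£1723.80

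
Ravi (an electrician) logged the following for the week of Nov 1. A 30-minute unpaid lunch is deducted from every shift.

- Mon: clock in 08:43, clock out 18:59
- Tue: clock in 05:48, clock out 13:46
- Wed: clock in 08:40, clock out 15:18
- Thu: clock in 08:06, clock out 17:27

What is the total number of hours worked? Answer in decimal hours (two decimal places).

Mon: 08:43–18:59 = 10 h 16 min; less 30 min break → 9 h 46 min
Tue: 05:48–13:46 = 7 h 58 min; less 30 min break → 7 h 28 min
Wed: 08:40–15:18 = 6 h 38 min; less 30 min break → 6 h 8 min
Thu: 08:06–17:27 = 9 h 21 min; less 30 min break → 8 h 51 min
Total: 9 h 46 min + 7 h 28 min + 6 h 8 min + 8 h 51 min = 32 h 13 min.

32.22 hours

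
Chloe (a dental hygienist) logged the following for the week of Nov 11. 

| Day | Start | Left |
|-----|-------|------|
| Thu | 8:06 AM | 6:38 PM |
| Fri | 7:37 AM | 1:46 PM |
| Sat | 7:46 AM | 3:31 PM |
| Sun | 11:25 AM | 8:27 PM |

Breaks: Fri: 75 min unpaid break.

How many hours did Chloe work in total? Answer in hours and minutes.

Thu: 8:06 AM–6:38 PM = 10 h 32 min
Fri: 7:37 AM–1:46 PM = 6 h 9 min; less 75 min break → 4 h 54 min
Sat: 7:46 AM–3:31 PM = 7 h 45 min
Sun: 11:25 AM–8:27 PM = 9 h 2 min
Total: 10 h 32 min + 4 h 54 min + 7 h 45 min + 9 h 2 min = 32 h 13 min.

32 h 13 min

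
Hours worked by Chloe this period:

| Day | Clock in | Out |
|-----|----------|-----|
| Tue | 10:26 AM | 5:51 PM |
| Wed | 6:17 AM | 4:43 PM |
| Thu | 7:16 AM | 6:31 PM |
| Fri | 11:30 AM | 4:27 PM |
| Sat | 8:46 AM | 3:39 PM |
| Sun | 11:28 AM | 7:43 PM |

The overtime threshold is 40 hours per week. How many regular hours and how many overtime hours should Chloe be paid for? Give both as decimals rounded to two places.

Tue: 10:26 AM–5:51 PM = 7 h 25 min
Wed: 6:17 AM–4:43 PM = 10 h 26 min
Thu: 7:16 AM–6:31 PM = 11 h 15 min
Fri: 11:30 AM–4:27 PM = 4 h 57 min
Sat: 8:46 AM–3:39 PM = 6 h 53 min
Sun: 11:28 AM–7:43 PM = 8 h 15 min
Total worked: 49 h 11 min = 49.18 h.
Threshold 40 h → overtime 9 h 11 min, regular 40 h 0 min.

Regular 40.00 hours, overtime 9.18 hours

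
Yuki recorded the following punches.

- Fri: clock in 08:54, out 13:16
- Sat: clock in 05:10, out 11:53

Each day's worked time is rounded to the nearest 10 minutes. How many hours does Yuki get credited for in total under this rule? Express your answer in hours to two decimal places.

11.00 hours

Fri: 08:54–13:16 = 4 h 22 min → rounds to 4 h 20 min
Sat: 05:10–11:53 = 6 h 43 min → rounds to 6 h 40 min
Total credited: 11 h 0 min.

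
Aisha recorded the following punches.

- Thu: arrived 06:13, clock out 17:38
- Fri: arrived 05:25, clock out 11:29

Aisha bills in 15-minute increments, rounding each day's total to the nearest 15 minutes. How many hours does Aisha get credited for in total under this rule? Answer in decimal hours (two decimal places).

17.50 hours

Thu: 06:13–17:38 = 11 h 25 min → rounds to 11 h 30 min
Fri: 05:25–11:29 = 6 h 4 min → rounds to 6 h 0 min
Total credited: 17 h 30 min.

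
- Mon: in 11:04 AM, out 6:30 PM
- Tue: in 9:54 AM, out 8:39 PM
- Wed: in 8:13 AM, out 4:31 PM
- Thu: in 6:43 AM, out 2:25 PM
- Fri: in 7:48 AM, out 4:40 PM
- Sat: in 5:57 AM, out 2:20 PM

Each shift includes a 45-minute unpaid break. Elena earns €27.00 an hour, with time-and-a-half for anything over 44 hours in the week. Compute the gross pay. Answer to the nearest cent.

Mon: 11:04 AM–6:30 PM = 7 h 26 min; less 45 min break → 6 h 41 min
Tue: 9:54 AM–8:39 PM = 10 h 45 min; less 45 min break → 10 h 0 min
Wed: 8:13 AM–4:31 PM = 8 h 18 min; less 45 min break → 7 h 33 min
Thu: 6:43 AM–2:25 PM = 7 h 42 min; less 45 min break → 6 h 57 min
Fri: 7:48 AM–4:40 PM = 8 h 52 min; less 45 min break → 8 h 7 min
Sat: 5:57 AM–2:20 PM = 8 h 23 min; less 45 min break → 7 h 38 min
Total worked: 46 h 56 min = 2816 min.
Regular 44 h 0 min = 2640 min at €27.00/h; overtime 2 h 56 min = 176 min at €40.50/h.
Pay = (2640 × €27.00 + 176 × €40.50) ÷ 60 = €1306.80.

€1306.80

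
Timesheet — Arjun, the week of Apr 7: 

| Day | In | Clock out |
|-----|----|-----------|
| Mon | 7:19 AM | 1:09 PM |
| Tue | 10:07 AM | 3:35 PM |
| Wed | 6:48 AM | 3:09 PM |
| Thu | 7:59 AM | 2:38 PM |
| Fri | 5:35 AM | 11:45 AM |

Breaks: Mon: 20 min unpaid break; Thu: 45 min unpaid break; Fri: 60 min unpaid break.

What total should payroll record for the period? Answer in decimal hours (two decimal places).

30.38 hours

Mon: 7:19 AM–1:09 PM = 5 h 50 min; less 20 min break → 5 h 30 min
Tue: 10:07 AM–3:35 PM = 5 h 28 min
Wed: 6:48 AM–3:09 PM = 8 h 21 min
Thu: 7:59 AM–2:38 PM = 6 h 39 min; less 45 min break → 5 h 54 min
Fri: 5:35 AM–11:45 AM = 6 h 10 min; less 60 min break → 5 h 10 min
Total: 5 h 30 min + 5 h 28 min + 8 h 21 min + 5 h 54 min + 5 h 10 min = 30 h 23 min.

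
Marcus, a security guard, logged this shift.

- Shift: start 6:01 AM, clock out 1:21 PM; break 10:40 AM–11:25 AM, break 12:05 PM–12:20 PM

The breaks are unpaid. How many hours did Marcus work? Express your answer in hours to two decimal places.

6.33 hours

Shift: 6:01 AM–1:21 PM = 7 h 20 min; less 60 min break → 6 h 20 min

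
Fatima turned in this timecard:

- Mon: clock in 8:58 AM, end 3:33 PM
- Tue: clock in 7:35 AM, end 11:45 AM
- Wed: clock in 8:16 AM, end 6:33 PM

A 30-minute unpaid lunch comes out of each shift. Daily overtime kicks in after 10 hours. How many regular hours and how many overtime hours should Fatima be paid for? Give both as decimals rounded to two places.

Regular 19.53 hours, overtime 0.00 hours

Mon: 8:58 AM–3:33 PM = 6 h 35 min; less 30 min break → 6 h 5 min
Tue: 7:35 AM–11:45 AM = 4 h 10 min; less 30 min break → 3 h 40 min
Wed: 8:16 AM–6:33 PM = 10 h 17 min; less 30 min break → 9 h 47 min
Mon reg 6 h 5 min / OT 0 h 0 min; Tue reg 3 h 40 min / OT 0 h 0 min; Wed reg 9 h 47 min / OT 0 h 0 min.
Totals: regular 19 h 32 min, overtime 0 h 0 min.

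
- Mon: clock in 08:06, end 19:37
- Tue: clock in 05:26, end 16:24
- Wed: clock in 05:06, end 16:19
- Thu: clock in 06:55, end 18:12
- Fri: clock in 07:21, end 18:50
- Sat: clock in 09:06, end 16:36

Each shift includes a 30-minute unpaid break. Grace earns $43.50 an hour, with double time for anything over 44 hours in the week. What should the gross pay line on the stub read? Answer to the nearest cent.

$3390.10

Mon: 08:06–19:37 = 11 h 31 min; less 30 min break → 11 h 1 min
Tue: 05:26–16:24 = 10 h 58 min; less 30 min break → 10 h 28 min
Wed: 05:06–16:19 = 11 h 13 min; less 30 min break → 10 h 43 min
Thu: 06:55–18:12 = 11 h 17 min; less 30 min break → 10 h 47 min
Fri: 07:21–18:50 = 11 h 29 min; less 30 min break → 10 h 59 min
Sat: 09:06–16:36 = 7 h 30 min; less 30 min break → 7 h 0 min
Total worked: 60 h 58 min = 3658 min.
Regular 44 h 0 min = 2640 min at $43.50/h; overtime 16 h 58 min = 1018 min at $87.00/h.
Pay = (2640 × $43.50 + 1018 × $87.00) ÷ 60 = $3390.10.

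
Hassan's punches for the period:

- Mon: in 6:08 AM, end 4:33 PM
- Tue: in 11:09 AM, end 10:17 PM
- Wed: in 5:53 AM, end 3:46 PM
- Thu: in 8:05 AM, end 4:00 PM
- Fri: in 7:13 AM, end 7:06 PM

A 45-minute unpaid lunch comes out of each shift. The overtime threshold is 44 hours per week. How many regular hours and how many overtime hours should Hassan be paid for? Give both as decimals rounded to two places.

Regular 44.00 hours, overtime 3.48 hours

Mon: 6:08 AM–4:33 PM = 10 h 25 min; less 45 min break → 9 h 40 min
Tue: 11:09 AM–10:17 PM = 11 h 8 min; less 45 min break → 10 h 23 min
Wed: 5:53 AM–3:46 PM = 9 h 53 min; less 45 min break → 9 h 8 min
Thu: 8:05 AM–4:00 PM = 7 h 55 min; less 45 min break → 7 h 10 min
Fri: 7:13 AM–7:06 PM = 11 h 53 min; less 45 min break → 11 h 8 min
Total worked: 47 h 29 min = 47.48 h.
Threshold 44 h → overtime 3 h 29 min, regular 44 h 0 min.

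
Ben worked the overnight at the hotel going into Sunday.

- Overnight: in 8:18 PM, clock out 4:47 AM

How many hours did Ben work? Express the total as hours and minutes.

Overnight: 8:18 PM → midnight = 3 h 42 min; midnight → 4:47 AM = 4 h 47 min; span 8 h 29 min

8 h 29 min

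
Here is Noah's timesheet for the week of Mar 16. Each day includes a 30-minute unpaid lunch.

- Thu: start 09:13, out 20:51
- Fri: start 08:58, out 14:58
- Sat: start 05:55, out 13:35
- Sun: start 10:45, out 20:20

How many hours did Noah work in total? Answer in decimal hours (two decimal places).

32.88 hours

Thu: 09:13–20:51 = 11 h 38 min; less 30 min break → 11 h 8 min
Fri: 08:58–14:58 = 6 h 0 min; less 30 min break → 5 h 30 min
Sat: 05:55–13:35 = 7 h 40 min; less 30 min break → 7 h 10 min
Sun: 10:45–20:20 = 9 h 35 min; less 30 min break → 9 h 5 min
Total: 11 h 8 min + 5 h 30 min + 7 h 10 min + 9 h 5 min = 32 h 53 min.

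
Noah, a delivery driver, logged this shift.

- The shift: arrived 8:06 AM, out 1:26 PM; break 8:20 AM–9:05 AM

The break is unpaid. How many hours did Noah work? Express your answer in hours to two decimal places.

4.58 hours

The shift: 8:06 AM–1:26 PM = 5 h 20 min; less 45 min break → 4 h 35 min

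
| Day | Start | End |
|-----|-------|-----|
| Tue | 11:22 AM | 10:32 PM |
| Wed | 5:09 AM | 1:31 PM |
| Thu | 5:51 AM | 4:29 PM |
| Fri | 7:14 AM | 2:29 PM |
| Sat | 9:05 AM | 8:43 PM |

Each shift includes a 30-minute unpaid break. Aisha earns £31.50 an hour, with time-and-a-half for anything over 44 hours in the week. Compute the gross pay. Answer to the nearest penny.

£1506.49

Tue: 11:22 AM–10:32 PM = 11 h 10 min; less 30 min break → 10 h 40 min
Wed: 5:09 AM–1:31 PM = 8 h 22 min; less 30 min break → 7 h 52 min
Thu: 5:51 AM–4:29 PM = 10 h 38 min; less 30 min break → 10 h 8 min
Fri: 7:14 AM–2:29 PM = 7 h 15 min; less 30 min break → 6 h 45 min
Sat: 9:05 AM–8:43 PM = 11 h 38 min; less 30 min break → 11 h 8 min
Total worked: 46 h 33 min = 2793 min.
Regular 44 h 0 min = 2640 min at £31.50/h; overtime 2 h 33 min = 153 min at £47.25/h.
Pay = (2640 × £31.50 + 153 × £47.25) ÷ 60 = £1506.49.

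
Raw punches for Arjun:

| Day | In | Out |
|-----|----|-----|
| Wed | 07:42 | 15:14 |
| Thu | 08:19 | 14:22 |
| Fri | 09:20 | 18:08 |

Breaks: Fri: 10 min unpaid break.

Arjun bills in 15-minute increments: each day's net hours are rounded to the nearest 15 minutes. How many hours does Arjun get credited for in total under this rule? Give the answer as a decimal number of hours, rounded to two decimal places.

Wed: 07:42–15:14 = 7 h 32 min → rounds to 7 h 30 min
Thu: 08:19–14:22 = 6 h 3 min → rounds to 6 h 0 min
Fri: 09:20–18:08 = 8 h 48 min − 10 min = 8 h 38 min → rounds to 8 h 45 min
Total credited: 22 h 15 min.

22.25 hours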